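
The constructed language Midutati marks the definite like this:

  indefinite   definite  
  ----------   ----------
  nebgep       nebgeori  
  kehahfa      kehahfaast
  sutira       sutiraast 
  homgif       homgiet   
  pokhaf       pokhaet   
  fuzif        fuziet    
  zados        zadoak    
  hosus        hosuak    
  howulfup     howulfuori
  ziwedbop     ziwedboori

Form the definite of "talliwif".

talliwiet

howulfup and hosus both have last vowel 'u' yet inflect differently (howulfuori, hosuak), so the last vowel is not what conditions the rule; the final letter is.
"talliwif" ends in -f. The stems ending in -f (pokhaf → pokhaet, fuzif → fuziet, homgif → homgiet) drop the final letter and add -et.
So talliwif → talliwiet.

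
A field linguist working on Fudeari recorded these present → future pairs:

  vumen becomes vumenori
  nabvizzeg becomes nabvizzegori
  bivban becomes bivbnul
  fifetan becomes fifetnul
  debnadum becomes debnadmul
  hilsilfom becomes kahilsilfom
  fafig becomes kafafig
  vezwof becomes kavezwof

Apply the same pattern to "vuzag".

"vuzag" has last vowel 'a'. The stems whose last vowel is 'a' (bivban → bivbnul, fifetan → fifetnul) delete the last vowel and add -ul.
So vuzag → vuzgul.

vuzgul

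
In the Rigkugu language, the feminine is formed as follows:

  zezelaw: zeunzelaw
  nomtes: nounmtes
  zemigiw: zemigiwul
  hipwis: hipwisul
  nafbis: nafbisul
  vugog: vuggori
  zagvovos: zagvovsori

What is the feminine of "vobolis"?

vobolisul

"vobolis" has last vowel 'i'. The stems whose last vowel is 'i' (zemigiw → zemigiwul, hipwis → hipwisul, nafbis → nafbisul) add -ul.
The other patterns: stems whose last vowel is 'a' or 'e' insert -un- after the first vowel; stems whose last vowel is 'o' delete the last vowel and add -ori.
So vobolis → vobolisul.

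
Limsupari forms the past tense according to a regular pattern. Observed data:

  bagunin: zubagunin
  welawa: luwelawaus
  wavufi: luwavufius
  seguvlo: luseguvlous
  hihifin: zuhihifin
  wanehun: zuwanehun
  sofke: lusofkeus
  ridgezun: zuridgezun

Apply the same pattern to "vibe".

luvibeus

wavufi and bagunin both have last vowel 'i' yet inflect differently (luwavufius, zubagunin), so the last vowel is not what conditions the rule; whether the stem ends in a vowel or a consonant is.
"vibe" ends in a vowel. The stems ending in a vowel (wavufi → luwavufius, sofke → lusofkeus, welawa → luwelawaus) add lu- … -us around the stem.
So vibe → luvibeus.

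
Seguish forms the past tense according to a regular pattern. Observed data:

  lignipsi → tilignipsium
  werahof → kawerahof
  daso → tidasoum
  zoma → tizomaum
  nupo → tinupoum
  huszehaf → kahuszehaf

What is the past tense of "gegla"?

tigeglaum

zoma and huszehaf both have last vowel 'a' yet inflect differently (tizomaum, kahuszehaf), so the last vowel is not what conditions the rule; whether the stem ends in a vowel or a consonant is.
"gegla" ends in a vowel. The stems ending in a vowel (nupo → tinupoum, daso → tidasoum, lignipsi → tilignipsium) add ti- … -um around the stem.
The other pattern: stems ending in a consonant add the prefix ka-.
So gegla → tigeglaum.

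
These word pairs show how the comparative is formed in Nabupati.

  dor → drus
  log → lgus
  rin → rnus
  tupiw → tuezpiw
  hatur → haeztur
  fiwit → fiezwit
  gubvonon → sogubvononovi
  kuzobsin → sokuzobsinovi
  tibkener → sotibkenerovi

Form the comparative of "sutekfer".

sosutekferovi

"sutekfer" has 3 vowels. The stems with 3 vowels (gubvonon → sogubvononovi, kuzobsin → sokuzobsinovi, tibkener → sotibkenerovi) add so- … -ovi around the stem.
So sutekfer → sosutekferovi.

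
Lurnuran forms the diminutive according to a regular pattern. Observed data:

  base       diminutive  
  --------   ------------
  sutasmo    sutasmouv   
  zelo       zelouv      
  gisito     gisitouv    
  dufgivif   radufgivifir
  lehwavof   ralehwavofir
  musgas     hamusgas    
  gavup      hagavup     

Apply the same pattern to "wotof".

sutasmo and lehwavof both have last vowel 'o' yet inflect differently (sutasmouv, ralehwavofir), so the last vowel is not what conditions the rule; the final letter is.
"wotof" ends in -f. The stems ending in -f (dufgivif → radufgivifir, lehwavof → ralehwavofir) add ra- … -ir around the stem.
So wotof → rawotofir.

rawotofir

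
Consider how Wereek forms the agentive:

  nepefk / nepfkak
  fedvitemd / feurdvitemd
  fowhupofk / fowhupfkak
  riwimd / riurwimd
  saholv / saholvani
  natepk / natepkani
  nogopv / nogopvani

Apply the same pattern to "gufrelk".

natepk and nepefk both end in -k yet inflect differently (natepkani, nepfkak), so the final letter is not what conditions the rule; the second-to-last letter is.
"gufrelk" has second-to-last letter 'l'. The one such stem in the data (saholv → saholvani) adds -ani, so the same rule applies.
So gufrelk → gufrelkani.

gufrelkani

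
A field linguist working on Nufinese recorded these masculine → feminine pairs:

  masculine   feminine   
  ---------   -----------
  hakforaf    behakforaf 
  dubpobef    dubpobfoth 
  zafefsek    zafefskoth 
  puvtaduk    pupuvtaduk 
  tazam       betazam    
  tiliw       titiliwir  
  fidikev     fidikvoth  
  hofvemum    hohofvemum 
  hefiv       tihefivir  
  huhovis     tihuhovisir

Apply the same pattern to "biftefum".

hofvemum and tazam both end in -m yet inflect differently (hohofvemum, betazam), so the final letter is not what conditions the rule; the last vowel is.
"biftefum" has last vowel 'u'. The stems whose last vowel is 'u' (hofvemum → hohofvemum, puvtaduk → pupuvtaduk) repeat the first consonant+vowel as a prefix.
So biftefum → bibiftefum.

bibiftefum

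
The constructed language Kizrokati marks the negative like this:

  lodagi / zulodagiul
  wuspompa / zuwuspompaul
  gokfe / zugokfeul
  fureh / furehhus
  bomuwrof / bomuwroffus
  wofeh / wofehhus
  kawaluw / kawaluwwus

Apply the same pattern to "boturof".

gokfe and fureh both have last vowel 'e' yet inflect differently (zugokfeul, furehhus), so the last vowel is not what conditions the rule; whether the stem ends in a vowel or a consonant is.
"boturof" ends in a consonant. The stems ending in a consonant (fureh → furehhus, bomuwrof → bomuwroffus, wofeh → wofehhus) double the final consonant and add -us.
So boturof → boturoffus.

boturoffus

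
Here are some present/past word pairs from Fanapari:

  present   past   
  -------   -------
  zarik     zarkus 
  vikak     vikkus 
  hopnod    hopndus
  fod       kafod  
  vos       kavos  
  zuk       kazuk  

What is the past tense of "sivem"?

sivmus

hopnod and fod both end in -d yet inflect differently (hopndus, kafod), so the final letter is not what conditions the rule; the number of vowels is.
"sivem" has 2 vowels. The stems with 2 vowels (zarik → zarkus, vikak → vikkus, hopnod → hopndus) delete the last vowel and add -us.
So sivem → sivmus.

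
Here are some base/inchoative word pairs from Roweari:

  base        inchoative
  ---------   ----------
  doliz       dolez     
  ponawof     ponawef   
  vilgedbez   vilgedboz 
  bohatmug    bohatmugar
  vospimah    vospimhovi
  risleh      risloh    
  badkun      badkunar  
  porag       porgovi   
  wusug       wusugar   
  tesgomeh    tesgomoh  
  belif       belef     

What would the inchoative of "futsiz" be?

futsez

vospimah and tesgomeh both end in -h yet inflect differently (vospimhovi, tesgomoh), so the final letter is not what conditions the rule; the last vowel is.
"futsiz" has last vowel 'i'. The stems whose last vowel is 'i' (doliz → dolez, belif → belef) change the last vowel to 'e'.
So futsiz → futsez.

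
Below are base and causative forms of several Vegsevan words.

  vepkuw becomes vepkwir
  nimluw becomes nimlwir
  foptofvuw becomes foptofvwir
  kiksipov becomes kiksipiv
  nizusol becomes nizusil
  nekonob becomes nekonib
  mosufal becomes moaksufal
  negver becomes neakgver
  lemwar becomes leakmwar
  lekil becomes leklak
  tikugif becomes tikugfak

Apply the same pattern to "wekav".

nizusol and mosufal both end in -l yet inflect differently (nizusil, moaksufal), so the final letter is not what conditions the rule; the last vowel is.
"wekav" has last vowel 'a'. The stems whose last vowel is 'a' (mosufal → moaksufal, lemwar → leakmwar) insert -ak- after the first vowel.
So wekav → weakkav.

weakkav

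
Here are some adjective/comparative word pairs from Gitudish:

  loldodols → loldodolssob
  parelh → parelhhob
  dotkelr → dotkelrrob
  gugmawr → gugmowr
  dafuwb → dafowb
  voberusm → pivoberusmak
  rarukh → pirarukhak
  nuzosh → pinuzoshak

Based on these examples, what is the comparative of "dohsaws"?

dotkelr and gugmawr both end in -r yet inflect differently (dotkelrrob, gugmowr), so the final letter is not what conditions the rule; the second-to-last letter is.
"dohsaws" has second-to-last letter 'w'. The stems whose second-to-last letter is 'w' (gugmawr → gugmowr, dafuwb → dafowb) change the last vowel to 'o'.
The other patterns: stems whose second-to-last letter is 'l' double the final consonant and add -ob; stems whose second-to-last letter is 'k' or 's' add pi- … -ak around the stem.
So dohsaws → dohsows.

dohsows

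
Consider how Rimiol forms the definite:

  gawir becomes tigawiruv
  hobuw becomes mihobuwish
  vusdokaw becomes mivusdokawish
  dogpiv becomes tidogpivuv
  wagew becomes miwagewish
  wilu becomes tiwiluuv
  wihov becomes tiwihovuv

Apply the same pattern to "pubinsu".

tipubinsuuv

hobuw and wilu both have last vowel 'u' yet inflect differently (mihobuwish, tiwiluuv), so the last vowel is not what conditions the rule; the final letter is.
"pubinsu" ends in -u. The one such stem in the data (wilu → tiwiluuv) adds ti- … -uv around the stem, so the same rule applies.
The other pattern: stems ending in -w add mi- … -ish around the stem.
So pubinsu → tipubinsuuv.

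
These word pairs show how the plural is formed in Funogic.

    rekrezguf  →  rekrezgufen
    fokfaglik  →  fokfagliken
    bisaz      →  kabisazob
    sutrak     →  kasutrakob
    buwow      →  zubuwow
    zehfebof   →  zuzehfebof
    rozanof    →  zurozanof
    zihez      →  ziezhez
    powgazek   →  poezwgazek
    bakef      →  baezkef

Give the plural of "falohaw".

kafalohawob

fokfaglik and sutrak both end in -k yet inflect differently (fokfagliken, kasutrakob), so the final letter is not what conditions the rule; the last vowel is.
"falohaw" has last vowel 'a'. The stems whose last vowel is 'a' (bisaz → kabisazob, sutrak → kasutrakob) add ka- … -ob around the stem.
The other patterns: stems whose last vowel is 'i' or 'u' add -en; stems whose last vowel is 'o' add the prefix zu-; stems whose last vowel is 'e' insert -ez- after the first vowel.
So falohaw → kafalohawob.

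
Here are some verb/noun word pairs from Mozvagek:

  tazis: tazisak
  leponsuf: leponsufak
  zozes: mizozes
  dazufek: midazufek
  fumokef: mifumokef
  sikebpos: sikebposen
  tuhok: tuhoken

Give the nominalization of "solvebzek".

misolvebzek

tazis and zozes both end in -s yet inflect differently (tazisak, mizozes), so the final letter is not what conditions the rule; the last vowel is.
"solvebzek" has last vowel 'e'. The stems whose last vowel is 'e' (zozes → mizozes, dazufek → midazufek, fumokef → mifumokef) add the prefix mi-.
So solvebzek → misolvebzek.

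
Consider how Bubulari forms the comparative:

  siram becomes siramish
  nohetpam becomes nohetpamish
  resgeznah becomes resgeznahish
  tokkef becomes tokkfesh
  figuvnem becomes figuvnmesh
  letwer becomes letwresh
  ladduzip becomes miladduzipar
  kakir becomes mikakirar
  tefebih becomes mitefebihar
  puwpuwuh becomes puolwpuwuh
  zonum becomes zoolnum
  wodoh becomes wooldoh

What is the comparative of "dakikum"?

daolkikum

siram and figuvnem both end in -m yet inflect differently (siramish, figuvnmesh), so the final letter is not what conditions the rule; the last vowel is.
"dakikum" has last vowel 'u'. The stems whose last vowel is 'u' (puwpuwuh → puolwpuwuh, zonum → zoolnum) insert -ol- after the first vowel.
The other patterns: stems whose last vowel is 'a' add -ish; stems whose last vowel is 'e' delete the last vowel and add -esh; stems whose last vowel is 'i' add mi- … -ar around the stem.
So dakikum → daolkikum.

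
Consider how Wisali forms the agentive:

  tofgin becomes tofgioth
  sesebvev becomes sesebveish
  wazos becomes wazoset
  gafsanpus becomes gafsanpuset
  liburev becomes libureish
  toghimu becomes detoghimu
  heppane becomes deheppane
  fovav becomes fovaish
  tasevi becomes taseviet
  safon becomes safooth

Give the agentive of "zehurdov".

zehurdoish

tofgin and tasevi both have last vowel 'i' yet inflect differently (tofgioth, taseviet), so the last vowel is not what conditions the rule; the final letter is.
"zehurdov" ends in -v. The stems ending in -v (liburev → libureish, fovav → fovaish, sesebvev → sesebveish) drop the final letter and add -ish.
So zehurdov → zehurdoish.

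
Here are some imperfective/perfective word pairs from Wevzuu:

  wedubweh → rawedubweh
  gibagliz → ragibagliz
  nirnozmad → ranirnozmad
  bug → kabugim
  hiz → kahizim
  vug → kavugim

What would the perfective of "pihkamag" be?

rapihkamag

gibagliz and hiz both end in -z yet inflect differently (ragibagliz, kahizim), so the final letter is not what conditions the rule; the number of vowels is.
"pihkamag" has 3 vowels. The stems with 3 vowels (wedubweh → rawedubweh, gibagliz → ragibagliz, nirnozmad → ranirnozmad) add the prefix ra-.
The other pattern: stems with 1 vowel add ka- … -im around the stem.
So pihkamag → rapihkamag.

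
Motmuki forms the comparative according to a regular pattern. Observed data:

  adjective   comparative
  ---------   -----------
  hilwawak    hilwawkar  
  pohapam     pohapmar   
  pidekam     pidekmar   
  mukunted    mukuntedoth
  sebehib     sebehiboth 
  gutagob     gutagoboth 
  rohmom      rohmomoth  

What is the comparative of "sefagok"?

pohapam and rohmom both end in -m yet inflect differently (pohapmar, rohmomoth), so the final letter is not what conditions the rule; the last vowel is.
"sefagok" has last vowel 'o'. The stems whose last vowel is 'o' (gutagob → gutagoboth, rohmom → rohmomoth) add -oth.
So sefagok → sefagokoth.

sefagokoth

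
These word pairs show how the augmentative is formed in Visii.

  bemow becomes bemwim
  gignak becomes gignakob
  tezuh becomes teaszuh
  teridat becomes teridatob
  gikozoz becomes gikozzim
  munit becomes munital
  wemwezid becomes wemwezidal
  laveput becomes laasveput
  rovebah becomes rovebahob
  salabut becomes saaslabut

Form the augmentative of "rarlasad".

teridat and laveput both end in -t yet inflect differently (teridatob, laasveput), so the final letter is not what conditions the rule; the last vowel is.
"rarlasad" has last vowel 'a'. The stems whose last vowel is 'a' (rovebah → rovebahob, gignak → gignakob, teridat → teridatob) add -ob.
The other patterns: stems whose last vowel is 'o' delete the last vowel and add -im; stems whose last vowel is 'u' insert -as- after the first vowel; stems whose last vowel is 'i' add -al.
So rarlasad → rarlasadob.

rarlasadob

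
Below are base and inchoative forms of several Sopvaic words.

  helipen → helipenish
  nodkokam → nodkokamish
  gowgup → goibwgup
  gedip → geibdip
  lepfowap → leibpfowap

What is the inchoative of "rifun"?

lepfowap and nodkokam both have last vowel 'a' yet inflect differently (leibpfowap, nodkokamish), so the last vowel is not what conditions the rule; the final letter is.
"rifun" ends in -n. The one such stem in the data (helipen → helipenish) adds -ish, so the same rule applies.
The other pattern: stems ending in -p insert -ib- after the first vowel.
So rifun → rifunish.

rifunish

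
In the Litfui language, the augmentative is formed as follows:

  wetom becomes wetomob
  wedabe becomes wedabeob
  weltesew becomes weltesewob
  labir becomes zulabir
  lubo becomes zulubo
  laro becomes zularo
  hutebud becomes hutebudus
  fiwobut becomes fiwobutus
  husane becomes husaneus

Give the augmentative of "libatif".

wedabe and husane both end in -e yet inflect differently (wedabeob, husaneus), so the final letter is not what conditions the rule; the first letter is.
"libatif" begins with l-. The stems beginning with l- (labir → zulabir, lubo → zulubo, laro → zularo) add the prefix zu-.
The other patterns: stems beginning with w- add -ob; stems beginning with f- or h- add -us.
So libatif → zulibatif.

zulibatif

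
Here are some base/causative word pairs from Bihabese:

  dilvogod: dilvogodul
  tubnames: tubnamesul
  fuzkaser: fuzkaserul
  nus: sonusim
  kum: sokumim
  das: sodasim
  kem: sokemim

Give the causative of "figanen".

"figanen" has 3 vowels. The stems with 3 vowels (dilvogod → dilvogodul, tubnames → tubnamesul, fuzkaser → fuzkaserul) add -ul.
The other pattern: stems with 1 vowel add so- … -im around the stem.
So figanen → figanenul.

figanenul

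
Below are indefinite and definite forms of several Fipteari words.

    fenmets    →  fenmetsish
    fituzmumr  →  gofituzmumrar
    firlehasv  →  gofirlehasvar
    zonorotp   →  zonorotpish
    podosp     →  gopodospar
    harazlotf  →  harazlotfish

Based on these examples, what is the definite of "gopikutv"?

zonorotp and podosp both end in -p yet inflect differently (zonorotpish, gopodospar), so the final letter is not what conditions the rule; the second-to-last letter is.
"gopikutv" has second-to-last letter 't'. The stems whose second-to-last letter is 't' (fenmets → fenmetsish, harazlotf → harazlotfish, zonorotp → zonorotpish) add -ish.
The other pattern: stems whose second-to-last letter is 'm' or 's' add go- … -ar around the stem.
So gopikutv → gopikutvish.

gopikutvish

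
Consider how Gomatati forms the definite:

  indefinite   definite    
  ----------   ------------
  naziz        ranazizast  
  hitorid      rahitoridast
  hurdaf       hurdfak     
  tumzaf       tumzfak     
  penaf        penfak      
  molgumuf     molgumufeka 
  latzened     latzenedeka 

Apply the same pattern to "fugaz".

hurdaf and molgumuf both end in -f yet inflect differently (hurdfak, molgumufeka), so the final letter is not what conditions the rule; the last vowel is.
"fugaz" has last vowel 'a'. The stems whose last vowel is 'a' (hurdaf → hurdfak, tumzaf → tumzfak, penaf → penfak) delete the last vowel and add -ak.
So fugaz → fugzak.

fugzak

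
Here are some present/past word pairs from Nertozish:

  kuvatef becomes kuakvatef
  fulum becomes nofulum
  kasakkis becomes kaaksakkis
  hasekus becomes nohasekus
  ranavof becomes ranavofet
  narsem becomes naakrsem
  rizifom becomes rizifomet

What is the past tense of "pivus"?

"pivus" has last vowel 'u'. The stems whose last vowel is 'u' (fulum → nofulum, hasekus → nohasekus) add the prefix no-.
So pivus → nopivus.

nopivus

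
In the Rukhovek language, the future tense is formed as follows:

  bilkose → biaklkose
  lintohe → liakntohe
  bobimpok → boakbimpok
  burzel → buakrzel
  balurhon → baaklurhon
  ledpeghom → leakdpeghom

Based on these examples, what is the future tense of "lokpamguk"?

Every pair shown (bilkose → biaklkose, lintohe → liakntohe, bobimpok → boakbimpok, …) follows the same rule: insert -ak- after the first vowel.
So lokpamguk → loakkpamguk.

loakkpamguk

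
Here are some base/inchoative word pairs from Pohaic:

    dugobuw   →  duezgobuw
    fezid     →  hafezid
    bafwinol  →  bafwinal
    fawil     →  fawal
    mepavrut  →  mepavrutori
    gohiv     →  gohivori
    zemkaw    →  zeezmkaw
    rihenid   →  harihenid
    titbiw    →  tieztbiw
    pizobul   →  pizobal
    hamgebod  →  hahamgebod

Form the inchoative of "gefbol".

gefbal

fawil and titbiw both have last vowel 'i' yet inflect differently (fawal, tieztbiw), so the last vowel is not what conditions the rule; the final letter is.
"gefbol" ends in -l. The stems ending in -l (bafwinol → bafwinal, fawil → fawal, pizobul → pizobal) change the last vowel to 'a'.
The other patterns: stems ending in -w insert -ez- after the first vowel; stems ending in -d add the prefix ha-; stems ending in -t or -v add -ori.
So gefbol → gefbal.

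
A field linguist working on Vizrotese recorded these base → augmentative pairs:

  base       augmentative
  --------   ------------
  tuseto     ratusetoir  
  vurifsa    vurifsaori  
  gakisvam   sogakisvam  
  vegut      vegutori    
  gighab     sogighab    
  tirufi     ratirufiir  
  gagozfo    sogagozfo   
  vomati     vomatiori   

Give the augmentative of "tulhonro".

ratulhonroir

tuseto and gagozfo both end in -o yet inflect differently (ratusetoir, sogagozfo), so the final letter is not what conditions the rule; the first letter is.
"tulhonro" begins with t-. The stems beginning with t- (tirufi → ratirufiir, tuseto → ratusetoir) add ra- … -ir around the stem.
So tulhonro → ratulhonroir.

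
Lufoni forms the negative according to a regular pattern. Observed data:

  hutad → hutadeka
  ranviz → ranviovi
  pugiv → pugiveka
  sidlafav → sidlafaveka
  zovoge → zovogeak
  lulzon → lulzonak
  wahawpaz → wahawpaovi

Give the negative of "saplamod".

wahawpaz and sidlafav both have last vowel 'a' yet inflect differently (wahawpaovi, sidlafaveka), so the last vowel is not what conditions the rule; the final letter is.
"saplamod" ends in -d. The one such stem in the data (hutad → hutadeka) adds -eka, so the same rule applies.
The other patterns: stems ending in -z drop the final letter and add -ovi; stems ending in -e or -n add -ak.
So saplamod → saplamodeka.

saplamodeka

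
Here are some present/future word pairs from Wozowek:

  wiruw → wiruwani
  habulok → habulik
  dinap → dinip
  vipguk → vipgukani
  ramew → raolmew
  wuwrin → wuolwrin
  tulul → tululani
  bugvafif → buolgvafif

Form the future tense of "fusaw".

fusiw

ramew and wiruw both end in -w yet inflect differently (raolmew, wiruwani), so the final letter is not what conditions the rule; the last vowel is.
"fusaw" has last vowel 'a'. The one such stem in the data (dinap → dinip) changes the last vowel to 'i' (as does habulok), so the same rule applies.
So fusaw → fusiw.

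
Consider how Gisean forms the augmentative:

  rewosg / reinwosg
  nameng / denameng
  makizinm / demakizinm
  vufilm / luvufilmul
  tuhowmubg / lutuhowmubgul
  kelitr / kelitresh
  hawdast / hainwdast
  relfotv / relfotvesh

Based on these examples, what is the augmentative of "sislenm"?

"sislenm" has second-to-last letter 'n'. The stems whose second-to-last letter is 'n' (makizinm → demakizinm, nameng → denameng) add the prefix de-.
So sislenm → desislenm.

desislenm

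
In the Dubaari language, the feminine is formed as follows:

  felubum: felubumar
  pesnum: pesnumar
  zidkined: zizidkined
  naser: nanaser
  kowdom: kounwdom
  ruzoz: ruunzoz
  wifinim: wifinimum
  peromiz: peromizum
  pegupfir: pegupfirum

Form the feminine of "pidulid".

pidulidum

felubum and kowdom both end in -m yet inflect differently (felubumar, kounwdom), so the final letter is not what conditions the rule; the last vowel is.
"pidulid" has last vowel 'i'. The stems whose last vowel is 'i' (wifinim → wifinimum, peromiz → peromizum, pegupfir → pegupfirum) add -um.
The other patterns: stems whose last vowel is 'u' add -ar; stems whose last vowel is 'e' repeat the first consonant+vowel as a prefix; stems whose last vowel is 'o' insert -un- after the first vowel.
So pidulid → pidulidum.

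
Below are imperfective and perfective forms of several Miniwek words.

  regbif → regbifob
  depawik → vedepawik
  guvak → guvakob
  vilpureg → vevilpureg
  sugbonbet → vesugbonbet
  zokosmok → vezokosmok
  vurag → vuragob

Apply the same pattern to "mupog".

"mupog" has 2 vowels. The stems with 2 vowels (regbif → regbifob, guvak → guvakob, vurag → vuragob) add -ob.
The other pattern: stems with 3 vowels add the prefix ve-.
So mupog → mupogob.

mupogob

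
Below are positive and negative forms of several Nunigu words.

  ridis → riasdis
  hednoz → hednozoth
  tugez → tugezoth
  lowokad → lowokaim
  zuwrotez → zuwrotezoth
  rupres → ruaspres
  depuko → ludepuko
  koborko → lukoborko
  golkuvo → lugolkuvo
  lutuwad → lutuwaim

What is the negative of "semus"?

depuko and hednoz both have last vowel 'o' yet inflect differently (ludepuko, hednozoth), so the last vowel is not what conditions the rule; the final letter is.
"semus" ends in -s. The stems ending in -s (ridis → riasdis, rupres → ruaspres) insert -as- after the first vowel.
The other patterns: stems ending in -o add the prefix lu-; stems ending in -z add -oth; stems ending in -d drop the final letter and add -im.
So semus → seasmus.

seasmus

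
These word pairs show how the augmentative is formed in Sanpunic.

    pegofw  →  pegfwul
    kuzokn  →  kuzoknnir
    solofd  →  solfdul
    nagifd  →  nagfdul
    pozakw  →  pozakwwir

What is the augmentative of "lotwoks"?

pegofw and pozakw both end in -w yet inflect differently (pegfwul, pozakwwir), so the final letter is not what conditions the rule; the second-to-last letter is.
"lotwoks" has second-to-last letter 'k'. The stems whose second-to-last letter is 'k' (pozakw → pozakwwir, kuzokn → kuzoknnir) double the final consonant and add -ir.
So lotwoks → lotwokssir.

lotwokssir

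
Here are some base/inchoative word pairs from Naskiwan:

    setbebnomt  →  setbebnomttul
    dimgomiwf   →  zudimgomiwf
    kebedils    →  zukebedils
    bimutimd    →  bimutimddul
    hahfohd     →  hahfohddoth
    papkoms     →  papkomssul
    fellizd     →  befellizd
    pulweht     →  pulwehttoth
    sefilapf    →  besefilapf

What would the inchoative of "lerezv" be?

"lerezv" has second-to-last letter 'z'. The one such stem in the data (fellizd → befellizd) adds the prefix be-, so the same rule applies.
So lerezv → belerezv.

belerezv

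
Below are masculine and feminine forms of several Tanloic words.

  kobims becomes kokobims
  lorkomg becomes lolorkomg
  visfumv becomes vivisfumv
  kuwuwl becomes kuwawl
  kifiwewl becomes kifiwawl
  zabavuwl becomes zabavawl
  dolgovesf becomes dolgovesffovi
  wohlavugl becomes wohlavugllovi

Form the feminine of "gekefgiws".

gekefgaws

kuwuwl and wohlavugl both end in -l yet inflect differently (kuwawl, wohlavugllovi), so the final letter is not what conditions the rule; the second-to-last letter is.
"gekefgiws" has second-to-last letter 'w'. The stems whose second-to-last letter is 'w' (kuwuwl → kuwawl, kifiwewl → kifiwawl, zabavuwl → zabavawl) change the last vowel to 'a'.
The other patterns: stems whose second-to-last letter is 'm' repeat the first consonant+vowel as a prefix; stems whose second-to-last letter is 'g' or 's' double the final consonant and add -ovi.
So gekefgiws → gekefgaws.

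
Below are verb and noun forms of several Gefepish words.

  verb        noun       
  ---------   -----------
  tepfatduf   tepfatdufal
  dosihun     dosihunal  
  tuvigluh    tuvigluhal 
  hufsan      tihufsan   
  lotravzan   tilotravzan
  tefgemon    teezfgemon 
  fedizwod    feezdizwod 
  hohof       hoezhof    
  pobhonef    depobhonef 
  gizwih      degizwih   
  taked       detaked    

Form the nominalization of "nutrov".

nueztrov

dosihun and hufsan both end in -n yet inflect differently (dosihunal, tihufsan), so the final letter is not what conditions the rule; the last vowel is.
"nutrov" has last vowel 'o'. The stems whose last vowel is 'o' (tefgemon → teezfgemon, fedizwod → feezdizwod, hohof → hoezhof) insert -ez- after the first vowel.
The other patterns: stems whose last vowel is 'u' add -al; stems whose last vowel is 'a' add the prefix ti-; stems whose last vowel is 'e' or 'i' add the prefix de-.
So nutrov → nueztrov.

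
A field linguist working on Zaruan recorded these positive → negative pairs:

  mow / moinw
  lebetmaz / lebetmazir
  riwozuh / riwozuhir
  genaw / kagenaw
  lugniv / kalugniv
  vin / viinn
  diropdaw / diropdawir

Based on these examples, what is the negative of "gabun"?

mow and genaw both end in -w yet inflect differently (moinw, kagenaw), so the final letter is not what conditions the rule; the number of vowels is.
"gabun" has 2 vowels. The stems with 2 vowels (lugniv → kalugniv, genaw → kagenaw) add the prefix ka-.
The other patterns: stems with 1 vowel insert -in- after the first vowel; stems with 3 vowels add -ir.
So gabun → kagabun.

kagabun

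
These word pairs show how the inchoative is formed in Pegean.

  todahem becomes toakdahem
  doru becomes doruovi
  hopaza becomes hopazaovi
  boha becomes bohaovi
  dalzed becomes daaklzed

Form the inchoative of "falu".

dalzed and doru both begin with d- yet inflect differently (daaklzed, doruovi), so the first letter is not what conditions the rule; whether the stem ends in a vowel or a consonant is.
"falu" ends in a vowel. The stems ending in a vowel (hopaza → hopazaovi, doru → doruovi, boha → bohaovi) add -ovi.
The other pattern: stems ending in a consonant insert -ak- after the first vowel.
So falu → faluovi.

faluovi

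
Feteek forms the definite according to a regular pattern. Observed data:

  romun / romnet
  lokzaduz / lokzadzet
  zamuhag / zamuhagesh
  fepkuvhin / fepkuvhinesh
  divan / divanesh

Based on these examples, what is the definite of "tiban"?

romun and fepkuvhin both end in -n yet inflect differently (romnet, fepkuvhinesh), so the final letter is not what conditions the rule; the last vowel is.
"tiban" has last vowel 'a'. The stems whose last vowel is 'a' (zamuhag → zamuhagesh, divan → divanesh) add -esh.
So tiban → tibanesh.

tibanesh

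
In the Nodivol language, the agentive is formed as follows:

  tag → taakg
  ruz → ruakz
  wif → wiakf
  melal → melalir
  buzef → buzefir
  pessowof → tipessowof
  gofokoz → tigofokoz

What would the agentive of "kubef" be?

kubefir

wif and buzef both end in -f yet inflect differently (wiakf, buzefir), so the final letter is not what conditions the rule; the number of vowels is.
"kubef" has 2 vowels. The stems with 2 vowels (melal → melalir, buzef → buzefir) add -ir.
So kubef → kubefir.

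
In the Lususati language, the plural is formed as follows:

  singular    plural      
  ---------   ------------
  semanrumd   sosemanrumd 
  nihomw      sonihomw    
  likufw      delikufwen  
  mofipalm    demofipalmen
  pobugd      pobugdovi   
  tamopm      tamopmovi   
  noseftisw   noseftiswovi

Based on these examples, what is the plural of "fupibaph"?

"fupibaph" has second-to-last letter 'p'. The one such stem in the data (tamopm → tamopmovi) adds -ovi, so the same rule applies.
The other patterns: stems whose second-to-last letter is 'm' add the prefix so-; stems whose second-to-last letter is 'f' or 'l' add de- … -en around the stem.
So fupibaph → fupibaphovi.

fupibaphovi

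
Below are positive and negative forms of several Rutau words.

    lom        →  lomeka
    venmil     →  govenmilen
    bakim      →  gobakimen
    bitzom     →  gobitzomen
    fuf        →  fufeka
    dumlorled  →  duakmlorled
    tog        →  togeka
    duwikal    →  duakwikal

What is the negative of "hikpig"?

gohikpigen

lom and bakim both end in -m yet inflect differently (lomeka, gobakimen), so the final letter is not what conditions the rule; the number of vowels is.
"hikpig" has 2 vowels. The stems with 2 vowels (venmil → govenmilen, bakim → gobakimen, bitzom → gobitzomen) add go- … -en around the stem.
The other patterns: stems with 1 vowel add -eka; stems with 3 vowels insert -ak- after the first vowel.
So hikpig → gohikpigen.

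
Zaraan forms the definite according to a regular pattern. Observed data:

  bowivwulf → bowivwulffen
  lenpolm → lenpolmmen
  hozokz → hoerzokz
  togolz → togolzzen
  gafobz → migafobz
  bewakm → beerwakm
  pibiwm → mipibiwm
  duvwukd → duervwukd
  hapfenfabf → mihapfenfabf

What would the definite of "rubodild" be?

bewakm and lenpolm both end in -m yet inflect differently (beerwakm, lenpolmmen), so the final letter is not what conditions the rule; the second-to-last letter is.
"rubodild" has second-to-last letter 'l'. The stems whose second-to-last letter is 'l' (lenpolm → lenpolmmen, togolz → togolzzen, bowivwulf → bowivwulffen) double the final consonant and add -en.
So rubodild → rubodildden.

rubodildden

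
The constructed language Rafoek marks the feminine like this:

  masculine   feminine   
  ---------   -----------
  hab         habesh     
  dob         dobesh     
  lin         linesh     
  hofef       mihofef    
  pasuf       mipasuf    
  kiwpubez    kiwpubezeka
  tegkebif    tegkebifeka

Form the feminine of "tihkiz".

hofef and tegkebif both end in -f yet inflect differently (mihofef, tegkebifeka), so the final letter is not what conditions the rule; the number of vowels is.
"tihkiz" has 2 vowels. The stems with 2 vowels (hofef → mihofef, pasuf → mipasuf) add the prefix mi-.
The other patterns: stems with 1 vowel add -esh; stems with 3 vowels add -eka.
So tihkiz → mitihkiz.

mitihkiz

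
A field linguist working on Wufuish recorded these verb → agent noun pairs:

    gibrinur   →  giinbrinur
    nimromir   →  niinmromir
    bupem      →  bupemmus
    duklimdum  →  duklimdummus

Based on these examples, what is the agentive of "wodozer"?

woindozer

gibrinur and duklimdum both have last vowel 'u' yet inflect differently (giinbrinur, duklimdummus), so the last vowel is not what conditions the rule; the final letter is.
"wodozer" ends in -r. The stems ending in -r (gibrinur → giinbrinur, nimromir → niinmromir) insert -in- after the first vowel.
The other pattern: stems ending in -m double the final consonant and add -us.
So wodozer → woindozer.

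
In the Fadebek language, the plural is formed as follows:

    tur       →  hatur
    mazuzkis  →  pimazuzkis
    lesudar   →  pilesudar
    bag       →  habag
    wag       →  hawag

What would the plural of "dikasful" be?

tur and lesudar both end in -r yet inflect differently (hatur, pilesudar), so the final letter is not what conditions the rule; the number of vowels is.
"dikasful" has 3 vowels. The stems with 3 vowels (mazuzkis → pimazuzkis, lesudar → pilesudar) add the prefix pi-.
So dikasful → pidikasful.

pidikasful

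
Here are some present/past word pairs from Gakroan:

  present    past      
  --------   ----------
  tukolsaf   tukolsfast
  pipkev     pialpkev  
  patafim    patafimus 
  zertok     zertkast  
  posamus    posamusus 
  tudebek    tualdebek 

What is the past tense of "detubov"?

detubvast

tudebek and zertok both end in -k yet inflect differently (tualdebek, zertkast), so the final letter is not what conditions the rule; the last vowel is.
"detubov" has last vowel 'o'. The one such stem in the data (zertok → zertkast) deletes the last vowel and adds -ast (as does tukolsaf), so the same rule applies.
The other patterns: stems whose last vowel is 'e' insert -al- after the first vowel; stems whose last vowel is 'i' or 'u' add -us.
So detubov → detubvast.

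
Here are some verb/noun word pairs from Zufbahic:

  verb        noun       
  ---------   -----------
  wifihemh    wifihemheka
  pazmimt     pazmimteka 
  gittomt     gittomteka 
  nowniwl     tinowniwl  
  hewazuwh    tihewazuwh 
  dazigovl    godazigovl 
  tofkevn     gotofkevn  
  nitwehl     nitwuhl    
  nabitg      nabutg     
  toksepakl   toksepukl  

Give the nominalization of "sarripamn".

sarripamneka

wifihemh and hewazuwh both end in -h yet inflect differently (wifihemheka, tihewazuwh), so the final letter is not what conditions the rule; the second-to-last letter is.
"sarripamn" has second-to-last letter 'm'. The stems whose second-to-last letter is 'm' (wifihemh → wifihemheka, pazmimt → pazmimteka, gittomt → gittomteka) add -eka.
The other patterns: stems whose second-to-last letter is 'w' add the prefix ti-; stems whose second-to-last letter is 'v' add the prefix go-; stems whose second-to-last letter is 'h', 'k' or 't' change the last vowel to 'u'.
So sarripamn → sarripamneka.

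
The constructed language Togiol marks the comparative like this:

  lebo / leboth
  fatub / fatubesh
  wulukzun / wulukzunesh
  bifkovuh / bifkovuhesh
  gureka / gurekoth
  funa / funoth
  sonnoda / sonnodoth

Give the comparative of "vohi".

fatub and funa both begin with f- yet inflect differently (fatubesh, funoth), so the first letter is not what conditions the rule; whether the stem ends in a vowel or a consonant is.
"vohi" ends in a vowel. The stems ending in a vowel (funa → funoth, sonnoda → sonnodoth, lebo → leboth) drop the final letter and add -oth.
The other pattern: stems ending in a consonant add -esh.
So vohi → vohoth.

vohoth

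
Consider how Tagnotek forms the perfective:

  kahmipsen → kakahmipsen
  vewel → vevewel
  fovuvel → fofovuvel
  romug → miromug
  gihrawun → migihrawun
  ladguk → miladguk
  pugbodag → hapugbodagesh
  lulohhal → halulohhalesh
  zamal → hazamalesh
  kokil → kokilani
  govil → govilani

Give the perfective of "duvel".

kahmipsen and gihrawun both end in -n yet inflect differently (kakahmipsen, migihrawun), so the final letter is not what conditions the rule; the last vowel is.
"duvel" has last vowel 'e'. The stems whose last vowel is 'e' (kahmipsen → kakahmipsen, vewel → vevewel, fovuvel → fofovuvel) repeat the first consonant+vowel as a prefix.
So duvel → duduvel.

duduvel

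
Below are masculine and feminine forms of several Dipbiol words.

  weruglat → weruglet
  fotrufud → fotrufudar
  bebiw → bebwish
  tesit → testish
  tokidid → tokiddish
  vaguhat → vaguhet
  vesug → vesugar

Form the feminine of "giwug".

"giwug" has last vowel 'u'. The stems whose last vowel is 'u' (vesug → vesugar, fotrufud → fotrufudar) add -ar.
So giwug → giwugar.

giwugar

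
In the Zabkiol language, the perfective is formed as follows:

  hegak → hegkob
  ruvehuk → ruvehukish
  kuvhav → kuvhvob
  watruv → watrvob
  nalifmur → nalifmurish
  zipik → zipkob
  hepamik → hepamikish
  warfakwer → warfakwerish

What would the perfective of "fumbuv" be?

zipik and ruvehuk both end in -k yet inflect differently (zipkob, ruvehukish), so the final letter is not what conditions the rule; the number of vowels is.
"fumbuv" has 2 vowels. The stems with 2 vowels (zipik → zipkob, kuvhav → kuvhvob, hegak → hegkob) delete the last vowel and add -ob.
The other pattern: stems with 3 vowels add -ish.
So fumbuv → fumbvob.

fumbvob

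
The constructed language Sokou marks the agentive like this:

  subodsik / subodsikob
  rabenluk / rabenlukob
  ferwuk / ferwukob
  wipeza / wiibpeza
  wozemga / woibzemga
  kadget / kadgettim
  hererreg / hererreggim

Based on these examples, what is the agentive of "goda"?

"goda" ends in -a. The stems ending in -a (wipeza → wiibpeza, wozemga → woibzemga) insert -ib- after the first vowel.
So goda → goibda.

goibda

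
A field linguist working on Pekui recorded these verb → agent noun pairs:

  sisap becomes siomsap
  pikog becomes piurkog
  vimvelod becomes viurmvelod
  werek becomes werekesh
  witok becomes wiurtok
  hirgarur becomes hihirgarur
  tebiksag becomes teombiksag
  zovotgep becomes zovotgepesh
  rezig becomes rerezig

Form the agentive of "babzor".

pikog and tebiksag both end in -g yet inflect differently (piurkog, teombiksag), so the final letter is not what conditions the rule; the last vowel is.
"babzor" has last vowel 'o'. The stems whose last vowel is 'o' (vimvelod → viurmvelod, pikog → piurkog, witok → wiurtok) insert -ur- after the first vowel.
The other patterns: stems whose last vowel is 'a' insert -om- after the first vowel; stems whose last vowel is 'e' add -esh; stems whose last vowel is 'i' or 'u' repeat the first consonant+vowel as a prefix.
So babzor → baurbzor.

baurbzor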